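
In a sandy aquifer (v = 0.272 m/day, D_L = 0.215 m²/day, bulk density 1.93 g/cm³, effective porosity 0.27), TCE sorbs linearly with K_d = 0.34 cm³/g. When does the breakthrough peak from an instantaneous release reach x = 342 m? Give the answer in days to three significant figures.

4300 days

Retardation factor R = 1 + ρ_b·K_d/n = 1 + 1.93 × 0.34/0.27 = 3.430.
Sorption retards both mechanisms: v_R = v/R = 0.07930 m/day, D_R = D/R = 0.06268 m²/day.
Peak time from v_R²t² + 2D_R t − x² = 0: t = (√(D_R² + v_R²x²) − D_R)/v_R².
√(D_R² + v_R²x²) = √(0.06268² + 0.07930² × 342²) = 27.12; v_R² = 0.006288.
t = (27.12 − 0.06268)/0.006288 = 4300 days.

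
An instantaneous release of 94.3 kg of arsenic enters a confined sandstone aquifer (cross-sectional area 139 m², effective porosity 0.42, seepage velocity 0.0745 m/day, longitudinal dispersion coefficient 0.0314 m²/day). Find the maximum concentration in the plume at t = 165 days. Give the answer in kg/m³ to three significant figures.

0.200 kg/m³

The peak of an instantaneous 1D plume sits at x = vt; there the Gaussian factor is 1 and C_max = M/(n_e·A·√(4πDt)), where n_e·A is the pore area the mass is dissolved in.
√(4πDt) = √(4π × 0.0314 × 165) = 8.069 m, so C_max = 94.3/(0.42 × 139 × 8.069) = 0.200 kg/m³.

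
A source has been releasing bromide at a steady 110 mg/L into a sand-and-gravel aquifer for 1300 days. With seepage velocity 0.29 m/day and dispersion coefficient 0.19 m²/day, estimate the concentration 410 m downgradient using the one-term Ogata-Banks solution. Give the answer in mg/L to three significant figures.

7.57 mg/L

For a continuous step input, C/C₀ ≈ ½·erfc((x−vt)/(2√(Dt))).
vt = 0.29 × 1300 = 377 m and 2√(Dt) = 2√(0.19 × 1300) = 31.43 m.
Argument (x−vt)/(2√(Dt)) = (410 − 377)/31.43 = 1.050; ½·erfc(1.050) = 0.06878.
C = 110 × 0.06878 = 7.57 mg/L.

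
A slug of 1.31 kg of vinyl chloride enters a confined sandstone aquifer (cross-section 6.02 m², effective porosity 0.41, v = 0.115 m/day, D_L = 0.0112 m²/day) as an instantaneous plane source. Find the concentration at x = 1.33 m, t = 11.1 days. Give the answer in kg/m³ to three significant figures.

For an instantaneous plane source, C(x,t) = M/(n_e·A·√(4πDt)) · exp(−(x−vt)²/(4Dt)), with n_e·A the pore (flow) area.
Plume center vt = 0.115 × 11.1 = 1.2765 m, so the well at 1.33 m is 0.0535 m downgradient of the peak.
√(4πDt) = 1.250 m, giving peak height M/(n_e·A·√(4πDt)) = 1.31/(0.41 × 6.02 × 1.250) = 0.4246 kg/m³.
(x−vt)²/(4Dt) = (0.0535)²/(4 × 0.0112 × 11.1) = 0.005756; exp(−0.005756) = 0.9943.
C = 0.4246 × 0.9943 = 0.422 kg/m³.

0.422 kg/m³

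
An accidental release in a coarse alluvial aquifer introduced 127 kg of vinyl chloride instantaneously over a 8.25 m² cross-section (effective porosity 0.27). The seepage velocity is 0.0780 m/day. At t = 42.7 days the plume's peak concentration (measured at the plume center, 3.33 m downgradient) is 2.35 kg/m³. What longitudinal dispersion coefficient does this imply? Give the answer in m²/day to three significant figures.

At the plume center C_max = M/(n_e·A·√(4πDt)), so D = M²/(4πt·(n_e·A·C_max)²).
n_e·A·C_max = 0.27 × 8.25 × 2.35 = 5.235 kg/m.
D = 127²/(4π × 42.7 × 5.235²) = 1.10 m²/day.

1.10 m²/day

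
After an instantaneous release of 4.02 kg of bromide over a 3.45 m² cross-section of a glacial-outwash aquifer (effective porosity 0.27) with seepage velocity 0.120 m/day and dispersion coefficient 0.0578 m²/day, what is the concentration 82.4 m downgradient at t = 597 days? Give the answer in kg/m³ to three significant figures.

0.0896 kg/m³

For an instantaneous plane source, C(x,t) = M/(n_e·A·√(4πDt)) · exp(−(x−vt)²/(4Dt)), with n_e·A the pore (flow) area.
Plume center vt = 0.120 × 597 = 71.64 m, so the well at 82.4 m is 10.76 m downgradient of the peak.
√(4πDt) = 20.82 m, giving peak height M/(n_e·A·√(4πDt)) = 4.02/(0.27 × 3.45 × 20.82) = 0.2073 kg/m³.
(x−vt)²/(4Dt) = (10.76)²/(4 × 0.0578 × 597) = 0.8388; exp(−0.8388) = 0.4322.
C = 0.2073 × 0.4322 = 0.0896 kg/m³.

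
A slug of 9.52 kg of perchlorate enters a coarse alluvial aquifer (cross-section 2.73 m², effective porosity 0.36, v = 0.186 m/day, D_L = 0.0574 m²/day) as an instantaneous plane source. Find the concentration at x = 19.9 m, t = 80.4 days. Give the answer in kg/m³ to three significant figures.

For an instantaneous plane source, C(x,t) = M/(n_e·A·√(4πDt)) · exp(−(x−vt)²/(4Dt)), with n_e·A the pore (flow) area.
Plume center vt = 0.186 × 80.4 = 14.9544 m, so the well at 19.9 m is 4.9456 m downgradient of the peak.
√(4πDt) = 7.615 m, giving peak height M/(n_e·A·√(4πDt)) = 9.52/(0.36 × 2.73 × 7.615) = 1.272 kg/m³.
(x−vt)²/(4Dt) = (4.9456)²/(4 × 0.0574 × 80.4) = 1.325; exp(−1.325) = 0.2658.
C = 1.272 × 0.2658 = 0.338 kg/m³.

0.338 kg/m³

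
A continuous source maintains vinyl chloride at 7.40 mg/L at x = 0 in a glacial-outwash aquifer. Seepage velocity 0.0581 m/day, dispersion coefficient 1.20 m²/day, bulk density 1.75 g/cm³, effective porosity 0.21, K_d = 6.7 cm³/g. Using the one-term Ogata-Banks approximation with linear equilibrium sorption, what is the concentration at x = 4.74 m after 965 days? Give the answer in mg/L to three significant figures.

2.06 mg/L

Retardation factor R = 1 + ρ_b·K_d/n = 1 + 1.75 × 6.7/0.21 = 56.83.
Sorption retards both mechanisms: v_R = v/R = 0.001022 m/day, D_R = D/R = 0.02112 m²/day.
v_R·t = 0.001022 × 965 = 0.98623 m; 2√(D_R t) = 9.029 m; argument = (4.74 − 0.98623)/9.029 = 0.4157.
C = C₀ × ½·erfc(0.4157) = 7.40 × 0.2783 = 2.06 mg/L.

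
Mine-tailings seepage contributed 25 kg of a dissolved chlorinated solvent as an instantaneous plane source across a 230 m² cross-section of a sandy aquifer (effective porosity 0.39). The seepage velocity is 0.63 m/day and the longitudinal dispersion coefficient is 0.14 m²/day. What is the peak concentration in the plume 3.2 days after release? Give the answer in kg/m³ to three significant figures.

0.117 kg/m³

The peak of an instantaneous 1D plume sits at x = vt; there the Gaussian factor is 1 and C_max = M/(n_e·A·√(4πDt)), where n_e·A is the pore area the mass is dissolved in.
√(4πDt) = √(4π × 0.14 × 3.2) = 2.373 m, so C_max = 25/(0.39 × 230 × 2.373) = 0.117 kg/m³.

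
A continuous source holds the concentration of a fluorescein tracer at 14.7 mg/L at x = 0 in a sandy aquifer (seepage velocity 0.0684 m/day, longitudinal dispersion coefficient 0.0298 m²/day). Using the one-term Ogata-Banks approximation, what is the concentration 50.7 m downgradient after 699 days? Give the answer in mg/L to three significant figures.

For a continuous step input, C/C₀ ≈ ½·erfc((x−vt)/(2√(Dt))).
vt = 0.0684 × 699 = 47.8116 m and 2√(Dt) = 2√(0.0298 × 699) = 9.128 m.
Argument (x−vt)/(2√(Dt)) = (50.7 − 47.8116)/9.128 = 0.3164; ½·erfc(0.3164) = 0.3273.
C = 14.7 × 0.3273 = 4.81 mg/L.

4.81 mg/L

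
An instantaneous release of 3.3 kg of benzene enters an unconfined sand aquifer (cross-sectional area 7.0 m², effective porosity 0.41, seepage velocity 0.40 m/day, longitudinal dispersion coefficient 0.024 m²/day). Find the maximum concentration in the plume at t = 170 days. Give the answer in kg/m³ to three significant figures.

The peak of an instantaneous 1D plume sits at x = vt; there the Gaussian factor is 1 and C_max = M/(n_e·A·√(4πDt)), where n_e·A is the pore area the mass is dissolved in.
√(4πDt) = √(4π × 0.024 × 170) = 7.160 m, so C_max = 3.3/(0.41 × 7.0 × 7.160) = 0.161 kg/m³.

0.161 kg/m³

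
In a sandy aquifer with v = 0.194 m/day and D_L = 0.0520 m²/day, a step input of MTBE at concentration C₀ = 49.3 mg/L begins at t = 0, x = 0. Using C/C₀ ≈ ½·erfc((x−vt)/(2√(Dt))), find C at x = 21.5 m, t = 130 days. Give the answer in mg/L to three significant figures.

For a continuous step input, C/C₀ ≈ ½·erfc((x−vt)/(2√(Dt))).
vt = 0.194 × 130 = 25.22 m and 2√(Dt) = 2√(0.0520 × 130) = 5.200 m.
Argument (x−vt)/(2√(Dt)) = (21.5 − 25.22)/5.200 = -0.7154; ½·erfc(-0.7154) = 0.8442.
C = 49.3 × 0.8442 = 41.6 mg/L.

41.6 mg/L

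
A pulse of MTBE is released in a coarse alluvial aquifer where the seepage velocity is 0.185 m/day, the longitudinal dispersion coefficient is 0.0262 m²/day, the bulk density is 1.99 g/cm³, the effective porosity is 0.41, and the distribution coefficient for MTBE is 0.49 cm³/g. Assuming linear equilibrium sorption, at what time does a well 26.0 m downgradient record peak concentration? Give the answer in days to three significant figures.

Retardation factor R = 1 + ρ_b·K_d/n = 1 + 1.99 × 0.49/0.41 = 3.378.
Sorption retards both mechanisms: v_R = v/R = 0.05477 m/day, D_R = D/R = 0.007756 m²/day.
Peak time from v_R²t² + 2D_R t − x² = 0: t = (√(D_R² + v_R²x²) − D_R)/v_R².
√(D_R² + v_R²x²) = √(0.007756² + 0.05477² × 26.0²) = 1.424; v_R² = 0.003000.
t = (1.424 − 0.007756)/0.003000 = 472 days.

472 days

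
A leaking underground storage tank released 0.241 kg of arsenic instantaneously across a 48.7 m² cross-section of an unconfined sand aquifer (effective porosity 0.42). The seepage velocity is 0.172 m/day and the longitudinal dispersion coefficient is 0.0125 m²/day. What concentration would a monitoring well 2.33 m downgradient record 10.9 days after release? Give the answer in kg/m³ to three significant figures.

For an instantaneous plane source, C(x,t) = M/(n_e·A·√(4πDt)) · exp(−(x−vt)²/(4Dt)), with n_e·A the pore (flow) area.
Plume center vt = 0.172 × 10.9 = 1.8748 m, so the well at 2.33 m is 0.4552 m downgradient of the peak.
√(4πDt) = 1.308 m, giving peak height M/(n_e·A·√(4πDt)) = 0.241/(0.42 × 48.7 × 1.308) = 0.009008 kg/m³.
(x−vt)²/(4Dt) = (0.4552)²/(4 × 0.0125 × 10.9) = 0.3802; exp(−0.3802) = 0.6837.
C = 0.009008 × 0.6837 = 0.00616 kg/m³.

0.00616 kg/m³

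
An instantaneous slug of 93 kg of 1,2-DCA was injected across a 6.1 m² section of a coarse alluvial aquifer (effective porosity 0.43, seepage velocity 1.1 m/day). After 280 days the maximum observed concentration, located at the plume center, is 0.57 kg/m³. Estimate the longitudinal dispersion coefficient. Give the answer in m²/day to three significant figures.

1.10 m²/day

At the plume center C_max = M/(n_e·A·√(4πDt)), so D = M²/(4πt·(n_e·A·C_max)²).
n_e·A·C_max = 0.43 × 6.1 × 0.57 = 1.495 kg/m.
D = 93²/(4π × 280 × 1.495²) = 1.10 m²/day.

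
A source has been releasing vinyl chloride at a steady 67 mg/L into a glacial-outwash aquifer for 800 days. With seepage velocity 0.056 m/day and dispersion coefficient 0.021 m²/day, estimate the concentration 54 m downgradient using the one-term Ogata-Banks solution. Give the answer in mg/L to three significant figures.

For a continuous step input, C/C₀ ≈ ½·erfc((x−vt)/(2√(Dt))).
vt = 0.056 × 800 = 44.8 m and 2√(Dt) = 2√(0.021 × 800) = 8.198 m.
Argument (x−vt)/(2√(Dt)) = (54 − 44.8)/8.198 = 1.122; ½·erfc(1.122) = 0.05628.
C = 67 × 0.05628 = 3.77 mg/L.

3.77 mg/L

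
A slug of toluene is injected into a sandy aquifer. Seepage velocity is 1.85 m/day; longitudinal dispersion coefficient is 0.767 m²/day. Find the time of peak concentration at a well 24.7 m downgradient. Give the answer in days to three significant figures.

For the 1D instantaneous-source solution, setting ∂C/∂t = 0 at fixed x gives v²t² + 2Dt − x² = 0, so t = (√(D² + v²x²) − D)/v².
√(D² + v²x²) = √(0.767² + 1.85² × 24.7²) = 45.70; v² = 3.4225.
t = (45.70 − 0.767)/3.4225 = 13.1 days (vs. the pure-advection estimate x/v = 13.4 d).

13.1 days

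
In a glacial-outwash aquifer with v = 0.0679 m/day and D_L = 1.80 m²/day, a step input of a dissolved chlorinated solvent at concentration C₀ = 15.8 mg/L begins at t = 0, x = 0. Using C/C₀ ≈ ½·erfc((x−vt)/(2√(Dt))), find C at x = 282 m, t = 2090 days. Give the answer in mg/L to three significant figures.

For a continuous step input, C/C₀ ≈ ½·erfc((x−vt)/(2√(Dt))).
vt = 0.0679 × 2090 = 141.911 m and 2√(Dt) = 2√(1.80 × 2090) = 122.7 m.
Argument (x−vt)/(2√(Dt)) = (282 − 141.911)/122.7 = 1.142; ½·erfc(1.142) = 0.05315.
C = 15.8 × 0.05315 = 0.840 mg/L.

0.840 mg/L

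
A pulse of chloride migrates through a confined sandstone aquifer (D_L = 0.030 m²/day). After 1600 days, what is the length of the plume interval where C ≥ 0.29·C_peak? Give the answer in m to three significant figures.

30.8 m

The plume is Gaussian with σ = √(2Dt) = √(2 × 0.030 × 1600) = 9.798 m.
C/C_peak = exp(−Δx²/(2σ²)) = 0.29 ⇒ Δx = σ·√(−2 ln 0.29) = 9.798 × 1.573 = 15.41 m.
Width = 2Δx = 30.8 m.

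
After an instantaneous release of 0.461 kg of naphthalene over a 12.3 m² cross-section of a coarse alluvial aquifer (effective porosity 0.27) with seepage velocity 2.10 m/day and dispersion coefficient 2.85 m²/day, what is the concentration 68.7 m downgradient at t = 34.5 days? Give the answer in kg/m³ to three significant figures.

For an instantaneous plane source, C(x,t) = M/(n_e·A·√(4πDt)) · exp(−(x−vt)²/(4Dt)), with n_e·A the pore (flow) area.
Plume center vt = 2.10 × 34.5 = 72.45 m, so the well at 68.7 m is 3.75 m upgradient of the peak.
√(4πDt) = 35.15 m, giving peak height M/(n_e·A·√(4πDt)) = 0.461/(0.27 × 12.3 × 35.15) = 0.003949 kg/m³.
(x−vt)²/(4Dt) = (-3.75)²/(4 × 2.85 × 34.5) = 0.03576; exp(−0.03576) = 0.9649.
C = 0.003949 × 0.9649 = 0.00381 kg/m³.

0.00381 kg/m³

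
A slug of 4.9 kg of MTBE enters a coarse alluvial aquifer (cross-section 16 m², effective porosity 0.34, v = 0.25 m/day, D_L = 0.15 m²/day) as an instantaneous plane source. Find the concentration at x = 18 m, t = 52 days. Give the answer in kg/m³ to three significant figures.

0.0408 kg/m³

For an instantaneous plane source, C(x,t) = M/(n_e·A·√(4πDt)) · exp(−(x−vt)²/(4Dt)), with n_e·A the pore (flow) area.
Plume center vt = 0.25 × 52 = 13 m, so the well at 18 m is 5 m downgradient of the peak.
√(4πDt) = 9.900 m, giving peak height M/(n_e·A·√(4πDt)) = 4.9/(0.34 × 16 × 9.900) = 0.09098 kg/m³.
(x−vt)²/(4Dt) = (5)²/(4 × 0.15 × 52) = 0.8013; exp(−0.8013) = 0.4487.
C = 0.09098 × 0.4487 = 0.0408 kg/m³.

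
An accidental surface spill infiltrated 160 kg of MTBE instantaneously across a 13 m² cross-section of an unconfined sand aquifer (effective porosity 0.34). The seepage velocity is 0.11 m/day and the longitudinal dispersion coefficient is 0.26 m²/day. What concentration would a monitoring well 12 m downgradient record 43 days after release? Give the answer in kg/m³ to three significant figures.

For an instantaneous plane source, C(x,t) = M/(n_e·A·√(4πDt)) · exp(−(x−vt)²/(4Dt)), with n_e·A the pore (flow) area.
Plume center vt = 0.11 × 43 = 4.73 m, so the well at 12 m is 7.27 m downgradient of the peak.
√(4πDt) = 11.85 m, giving peak height M/(n_e·A·√(4πDt)) = 160/(0.34 × 13 × 11.85) = 3.055 kg/m³.
(x−vt)²/(4Dt) = (7.27)²/(4 × 0.26 × 43) = 1.182; exp(−1.182) = 0.3067.
C = 3.055 × 0.3067 = 0.937 kg/m³.

0.937 kg/m³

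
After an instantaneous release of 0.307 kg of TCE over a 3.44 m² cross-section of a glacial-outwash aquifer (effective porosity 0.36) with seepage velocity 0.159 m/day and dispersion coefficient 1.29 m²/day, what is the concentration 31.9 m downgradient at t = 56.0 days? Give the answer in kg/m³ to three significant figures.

For an instantaneous plane source, C(x,t) = M/(n_e·A·√(4πDt)) · exp(−(x−vt)²/(4Dt)), with n_e·A the pore (flow) area.
Plume center vt = 0.159 × 56.0 = 8.904 m, so the well at 31.9 m is 22.996 m downgradient of the peak.
√(4πDt) = 30.13 m, giving peak height M/(n_e·A·√(4πDt)) = 0.307/(0.36 × 3.44 × 30.13) = 0.008228 kg/m³.
(x−vt)²/(4Dt) = (22.996)²/(4 × 1.29 × 56.0) = 1.830; exp(−1.830) = 0.1604.
C = 0.008228 × 0.1604 = 0.00132 kg/m³.

0.00132 kg/m³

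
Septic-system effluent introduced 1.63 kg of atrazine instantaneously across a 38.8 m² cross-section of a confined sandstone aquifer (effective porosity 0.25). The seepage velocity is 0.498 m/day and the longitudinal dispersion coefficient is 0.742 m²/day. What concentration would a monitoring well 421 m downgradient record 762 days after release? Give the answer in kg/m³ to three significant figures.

0.000930 kg/m³

For an instantaneous plane source, C(x,t) = M/(n_e·A·√(4πDt)) · exp(−(x−vt)²/(4Dt)), with n_e·A the pore (flow) area.
Plume center vt = 0.498 × 762 = 379.476 m, so the well at 421 m is 41.524 m downgradient of the peak.
√(4πDt) = 84.29 m, giving peak height M/(n_e·A·√(4πDt)) = 1.63/(0.25 × 38.8 × 84.29) = 0.001994 kg/m³.
(x−vt)²/(4Dt) = (41.524)²/(4 × 0.742 × 762) = 0.7624; exp(−0.7624) = 0.4665.
C = 0.001994 × 0.4665 = 0.000930 kg/m³.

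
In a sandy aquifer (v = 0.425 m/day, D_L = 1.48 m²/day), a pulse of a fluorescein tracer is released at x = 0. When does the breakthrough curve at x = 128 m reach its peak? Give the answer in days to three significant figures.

For the 1D instantaneous-source solution, setting ∂C/∂t = 0 at fixed x gives v²t² + 2Dt − x² = 0, so t = (√(D² + v²x²) − D)/v².
√(D² + v²x²) = √(1.48² + 0.425² × 128²) = 54.42; v² = 0.180625.
t = (54.42 − 1.48)/0.180625 = 293 days (vs. the pure-advection estimate x/v = 301 d).

293 days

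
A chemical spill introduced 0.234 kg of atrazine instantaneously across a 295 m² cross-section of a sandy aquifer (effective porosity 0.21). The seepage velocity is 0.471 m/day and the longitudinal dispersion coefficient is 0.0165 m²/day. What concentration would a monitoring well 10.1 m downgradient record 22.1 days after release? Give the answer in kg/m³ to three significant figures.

0.00165 kg/m³

For an instantaneous plane source, C(x,t) = M/(n_e·A·√(4πDt)) · exp(−(x−vt)²/(4Dt)), with n_e·A the pore (flow) area.
Plume center vt = 0.471 × 22.1 = 10.4091 m, so the well at 10.1 m is 0.3091 m upgradient of the peak.
√(4πDt) = 2.141 m, giving peak height M/(n_e·A·√(4πDt)) = 0.234/(0.21 × 295 × 2.141) = 0.001764 kg/m³.
(x−vt)²/(4Dt) = (-0.3091)²/(4 × 0.0165 × 22.1) = 0.06550; exp(−0.06550) = 0.9366.
C = 0.001764 × 0.9366 = 0.00165 kg/m³.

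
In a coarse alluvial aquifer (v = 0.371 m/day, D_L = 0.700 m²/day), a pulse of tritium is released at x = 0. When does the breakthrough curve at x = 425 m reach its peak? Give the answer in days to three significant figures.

1140 days

For the 1D instantaneous-source solution, setting ∂C/∂t = 0 at fixed x gives v²t² + 2Dt − x² = 0, so t = (√(D² + v²x²) − D)/v².
√(D² + v²x²) = √(0.700² + 0.371² × 425²) = 157.7; v² = 0.137641.
t = (157.7 − 0.700)/0.137641 = 1140 days (vs. the pure-advection estimate x/v = 1150 d).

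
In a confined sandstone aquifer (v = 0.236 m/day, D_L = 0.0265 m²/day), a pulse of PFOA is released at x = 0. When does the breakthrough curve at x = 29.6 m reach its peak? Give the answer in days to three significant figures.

125 days

For the 1D instantaneous-source solution, setting ∂C/∂t = 0 at fixed x gives v²t² + 2Dt − x² = 0, so t = (√(D² + v²x²) − D)/v².
√(D² + v²x²) = √(0.0265² + 0.236² × 29.6²) = 6.986; v² = 0.055696.
t = (6.986 − 0.0265)/0.055696 = 125 days (vs. the pure-advection estimate x/v = 125 d).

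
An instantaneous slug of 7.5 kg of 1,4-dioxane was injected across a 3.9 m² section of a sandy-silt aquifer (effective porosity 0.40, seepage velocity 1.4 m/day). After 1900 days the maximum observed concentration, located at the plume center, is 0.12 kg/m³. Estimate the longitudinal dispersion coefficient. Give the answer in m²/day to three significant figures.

0.0672 m²/day

At the plume center C_max = M/(n_e·A·√(4πDt)), so D = M²/(4πt·(n_e·A·C_max)²).
n_e·A·C_max = 0.40 × 3.9 × 0.12 = 0.1872 kg/m.
D = 7.5²/(4π × 1900 × 0.1872²) = 0.0672 m²/day.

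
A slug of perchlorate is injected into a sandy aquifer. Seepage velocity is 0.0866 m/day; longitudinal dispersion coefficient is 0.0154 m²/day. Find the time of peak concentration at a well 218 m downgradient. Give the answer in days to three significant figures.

2520 days

For the 1D instantaneous-source solution, setting ∂C/∂t = 0 at fixed x gives v²t² + 2Dt − x² = 0, so t = (√(D² + v²x²) − D)/v².
√(D² + v²x²) = √(0.0154² + 0.0866² × 218²) = 18.88; v² = 0.00749956.
t = (18.88 − 0.0154)/0.00749956 = 2520 days (vs. the pure-advection estimate x/v = 2520 d).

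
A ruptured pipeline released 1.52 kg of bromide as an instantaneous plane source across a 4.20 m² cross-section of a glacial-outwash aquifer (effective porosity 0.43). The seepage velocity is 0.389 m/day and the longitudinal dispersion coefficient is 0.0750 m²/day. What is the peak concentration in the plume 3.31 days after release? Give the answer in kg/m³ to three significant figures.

0.477 kg/m³

The peak of an instantaneous 1D plume sits at x = vt; there the Gaussian factor is 1 and C_max = M/(n_e·A·√(4πDt)), where n_e·A is the pore area the mass is dissolved in.
√(4πDt) = √(4π × 0.0750 × 3.31) = 1.766 m, so C_max = 1.52/(0.43 × 4.20 × 1.766) = 0.477 kg/m³.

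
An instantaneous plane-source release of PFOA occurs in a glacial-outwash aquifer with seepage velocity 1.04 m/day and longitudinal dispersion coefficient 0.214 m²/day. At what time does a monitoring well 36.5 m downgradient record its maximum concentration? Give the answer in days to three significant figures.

34.9 days

For the 1D instantaneous-source solution, setting ∂C/∂t = 0 at fixed x gives v²t² + 2Dt − x² = 0, so t = (√(D² + v²x²) − D)/v².
√(D² + v²x²) = √(0.214² + 1.04² × 36.5²) = 37.96; v² = 1.0816.
t = (37.96 − 0.214)/1.0816 = 34.9 days (vs. the pure-advection estimate x/v = 35.1 d).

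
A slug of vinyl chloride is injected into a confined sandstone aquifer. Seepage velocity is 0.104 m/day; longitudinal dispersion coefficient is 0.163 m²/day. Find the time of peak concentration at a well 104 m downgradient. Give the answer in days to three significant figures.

For the 1D instantaneous-source solution, setting ∂C/∂t = 0 at fixed x gives v²t² + 2Dt − x² = 0, so t = (√(D² + v²x²) − D)/v².
√(D² + v²x²) = √(0.163² + 0.104² × 104²) = 10.82; v² = 0.010816.
t = (10.82 − 0.163)/0.010816 = 985 days (vs. the pure-advection estimate x/v = 1000 d).

985 days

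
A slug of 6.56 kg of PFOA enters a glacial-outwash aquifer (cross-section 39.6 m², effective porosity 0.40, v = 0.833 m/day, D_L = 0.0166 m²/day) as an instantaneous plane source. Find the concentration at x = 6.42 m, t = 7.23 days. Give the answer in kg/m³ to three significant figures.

For an instantaneous plane source, C(x,t) = M/(n_e·A·√(4πDt)) · exp(−(x−vt)²/(4Dt)), with n_e·A the pore (flow) area.
Plume center vt = 0.833 × 7.23 = 6.02259 m, so the well at 6.42 m is 0.39741 m downgradient of the peak.
√(4πDt) = 1.228 m, giving peak height M/(n_e·A·√(4πDt)) = 6.56/(0.40 × 39.6 × 1.228) = 0.3372 kg/m³.
(x−vt)²/(4Dt) = (0.39741)²/(4 × 0.0166 × 7.23) = 0.3290; exp(−0.3290) = 0.7196.
C = 0.3372 × 0.7196 = 0.243 kg/m³.

0.243 kg/m³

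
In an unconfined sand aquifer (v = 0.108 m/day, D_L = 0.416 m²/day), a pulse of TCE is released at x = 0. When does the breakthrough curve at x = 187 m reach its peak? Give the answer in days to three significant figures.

For the 1D instantaneous-source solution, setting ∂C/∂t = 0 at fixed x gives v²t² + 2Dt − x² = 0, so t = (√(D² + v²x²) − D)/v².
√(D² + v²x²) = √(0.416² + 0.108² × 187²) = 20.20; v² = 0.011664.
t = (20.20 − 0.416)/0.011664 = 1700 days (vs. the pure-advection estimate x/v = 1730 d).

1700 days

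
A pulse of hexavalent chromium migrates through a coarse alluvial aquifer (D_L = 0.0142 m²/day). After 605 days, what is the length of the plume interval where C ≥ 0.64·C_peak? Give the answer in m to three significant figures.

7.83 m

The plume is Gaussian with σ = √(2Dt) = √(2 × 0.0142 × 605) = 4.145 m.
C/C_peak = exp(−Δx²/(2σ²)) = 0.64 ⇒ Δx = σ·√(−2 ln 0.64) = 4.145 × 0.9448 = 3.916 m.
Width = 2Δx = 7.83 m.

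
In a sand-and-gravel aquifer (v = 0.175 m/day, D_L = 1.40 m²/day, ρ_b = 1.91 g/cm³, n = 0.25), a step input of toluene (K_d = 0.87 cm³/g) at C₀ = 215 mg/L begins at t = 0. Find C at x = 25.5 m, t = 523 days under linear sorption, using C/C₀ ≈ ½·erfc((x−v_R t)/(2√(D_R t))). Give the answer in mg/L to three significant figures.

Retardation factor R = 1 + ρ_b·K_d/n = 1 + 1.91 × 0.87/0.25 = 7.647.
Sorption retards both mechanisms: v_R = v/R = 0.02288 m/day, D_R = D/R = 0.1831 m²/day.
v_R·t = 0.02288 × 523 = 11.96624 m; 2√(D_R t) = 19.57 m; argument = (25.5 − 11.96624)/19.57 = 0.6916.
C = C₀ × ½·erfc(0.6916) = 215 × 0.1640 = 35.3 mg/L.

35.3 mg/L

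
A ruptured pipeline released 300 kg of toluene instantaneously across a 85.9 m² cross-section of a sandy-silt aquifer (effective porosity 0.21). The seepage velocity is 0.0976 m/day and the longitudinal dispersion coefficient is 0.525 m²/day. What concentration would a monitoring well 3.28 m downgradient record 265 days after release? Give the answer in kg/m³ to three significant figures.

0.159 kg/m³

For an instantaneous plane source, C(x,t) = M/(n_e·A·√(4πDt)) · exp(−(x−vt)²/(4Dt)), with n_e·A the pore (flow) area.
Plume center vt = 0.0976 × 265 = 25.864 m, so the well at 3.28 m is 22.584 m upgradient of the peak.
√(4πDt) = 41.81 m, giving peak height M/(n_e·A·√(4πDt)) = 300/(0.21 × 85.9 × 41.81) = 0.3978 kg/m³.
(x−vt)²/(4Dt) = (-22.584)²/(4 × 0.525 × 265) = 0.9165; exp(−0.9165) = 0.3999.
C = 0.3978 × 0.3999 = 0.159 kg/m³.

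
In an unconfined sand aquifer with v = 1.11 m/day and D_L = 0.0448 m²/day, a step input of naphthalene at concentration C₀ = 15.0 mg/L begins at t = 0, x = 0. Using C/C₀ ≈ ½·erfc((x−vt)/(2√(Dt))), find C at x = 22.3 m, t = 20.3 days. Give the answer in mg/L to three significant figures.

8.53 mg/L

For a continuous step input, C/C₀ ≈ ½·erfc((x−vt)/(2√(Dt))).
vt = 1.11 × 20.3 = 22.533 m and 2√(Dt) = 2√(0.0448 × 20.3) = 1.907 m.
Argument (x−vt)/(2√(Dt)) = (22.3 − 22.533)/1.907 = -0.1222; ½·erfc(-0.1222) = 0.5686.
C = 15.0 × 0.5686 = 8.53 mg/L.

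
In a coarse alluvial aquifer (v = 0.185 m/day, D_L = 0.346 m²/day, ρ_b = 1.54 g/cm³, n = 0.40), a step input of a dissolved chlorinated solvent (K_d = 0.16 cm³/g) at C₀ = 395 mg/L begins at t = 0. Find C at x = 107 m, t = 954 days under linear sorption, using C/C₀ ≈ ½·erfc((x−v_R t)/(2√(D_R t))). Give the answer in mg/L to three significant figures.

Retardation factor R = 1 + ρ_b·K_d/n = 1 + 1.54 × 0.16/0.40 = 1.616.
Sorption retards both mechanisms: v_R = v/R = 0.1145 m/day, D_R = D/R = 0.2141 m²/day.
v_R·t = 0.1145 × 954 = 109.233 m; 2√(D_R t) = 28.58 m; argument = (107 − 109.233)/28.58 = -0.07813.
C = C₀ × ½·erfc(-0.07813) = 395 × 0.5440 = 215 mg/L.

215 mg/L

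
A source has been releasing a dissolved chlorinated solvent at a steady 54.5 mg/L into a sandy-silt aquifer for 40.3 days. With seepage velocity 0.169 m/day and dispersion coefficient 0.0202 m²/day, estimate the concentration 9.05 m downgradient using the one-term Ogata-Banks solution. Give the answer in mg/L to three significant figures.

For a continuous step input, C/C₀ ≈ ½·erfc((x−vt)/(2√(Dt))).
vt = 0.169 × 40.3 = 6.8107 m and 2√(Dt) = 2√(0.0202 × 40.3) = 1.805 m.
Argument (x−vt)/(2√(Dt)) = (9.05 − 6.8107)/1.805 = 1.241; ½·erfc(1.241) = 0.03963.
C = 54.5 × 0.03963 = 2.16 mg/L.

2.16 mg/L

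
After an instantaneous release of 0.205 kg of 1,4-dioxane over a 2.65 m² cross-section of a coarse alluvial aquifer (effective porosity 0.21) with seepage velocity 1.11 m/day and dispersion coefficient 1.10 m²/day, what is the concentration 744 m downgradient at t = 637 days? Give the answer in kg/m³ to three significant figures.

0.00241 kg/m³

For an instantaneous plane source, C(x,t) = M/(n_e·A·√(4πDt)) · exp(−(x−vt)²/(4Dt)), with n_e·A the pore (flow) area.
Plume center vt = 1.11 × 637 = 707.07 m, so the well at 744 m is 36.93 m downgradient of the peak.
√(4πDt) = 93.84 m, giving peak height M/(n_e·A·√(4πDt)) = 0.205/(0.21 × 2.65 × 93.84) = 0.003926 kg/m³.
(x−vt)²/(4Dt) = (36.93)²/(4 × 1.10 × 637) = 0.4866; exp(−0.4866) = 0.6147.
C = 0.003926 × 0.6147 = 0.00241 kg/m³.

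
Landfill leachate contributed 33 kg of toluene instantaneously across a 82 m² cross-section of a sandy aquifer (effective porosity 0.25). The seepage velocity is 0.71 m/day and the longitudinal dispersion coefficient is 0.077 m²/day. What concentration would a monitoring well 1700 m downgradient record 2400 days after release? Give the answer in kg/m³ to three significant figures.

For an instantaneous plane source, C(x,t) = M/(n_e·A·√(4πDt)) · exp(−(x−vt)²/(4Dt)), with n_e·A the pore (flow) area.
Plume center vt = 0.71 × 2400 = 1704 m, so the well at 1700 m is 4 m upgradient of the peak.
√(4πDt) = 48.19 m, giving peak height M/(n_e·A·√(4πDt)) = 33/(0.25 × 82 × 48.19) = 0.03340 kg/m³.
(x−vt)²/(4Dt) = (-4)²/(4 × 0.077 × 2400) = 0.02165; exp(−0.02165) = 0.9786.
C = 0.03340 × 0.9786 = 0.0327 kg/m³.

0.0327 kg/m³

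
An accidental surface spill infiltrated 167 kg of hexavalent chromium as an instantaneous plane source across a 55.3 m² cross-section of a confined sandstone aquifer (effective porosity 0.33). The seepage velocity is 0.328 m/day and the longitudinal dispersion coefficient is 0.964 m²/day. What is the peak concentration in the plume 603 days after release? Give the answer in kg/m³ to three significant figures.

The peak of an instantaneous 1D plume sits at x = vt; there the Gaussian factor is 1 and C_max = M/(n_e·A·√(4πDt)), where n_e·A is the pore area the mass is dissolved in.
√(4πDt) = √(4π × 0.964 × 603) = 85.47 m, so C_max = 167/(0.33 × 55.3 × 85.47) = 0.107 kg/m³.

0.107 kg/m³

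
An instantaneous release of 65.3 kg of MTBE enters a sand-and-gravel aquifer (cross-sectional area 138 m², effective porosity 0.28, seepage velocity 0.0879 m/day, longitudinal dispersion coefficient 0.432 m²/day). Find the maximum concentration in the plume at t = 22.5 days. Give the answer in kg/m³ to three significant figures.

The peak of an instantaneous 1D plume sits at x = vt; there the Gaussian factor is 1 and C_max = M/(n_e·A·√(4πDt)), where n_e·A is the pore area the mass is dissolved in.
√(4πDt) = √(4π × 0.432 × 22.5) = 11.05 m, so C_max = 65.3/(0.28 × 138 × 11.05) = 0.153 kg/m³.

0.153 kg/m³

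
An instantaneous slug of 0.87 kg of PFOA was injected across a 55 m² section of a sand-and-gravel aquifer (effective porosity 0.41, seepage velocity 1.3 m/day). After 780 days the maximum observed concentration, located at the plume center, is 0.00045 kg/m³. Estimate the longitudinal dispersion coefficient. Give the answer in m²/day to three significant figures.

At the plume center C_max = M/(n_e·A·√(4πDt)), so D = M²/(4πt·(n_e·A·C_max)²).
n_e·A·C_max = 0.41 × 55 × 0.00045 = 0.01015 kg/m.
D = 0.87²/(4π × 780 × 0.01015²) = 0.750 m²/day.

0.750 m²/day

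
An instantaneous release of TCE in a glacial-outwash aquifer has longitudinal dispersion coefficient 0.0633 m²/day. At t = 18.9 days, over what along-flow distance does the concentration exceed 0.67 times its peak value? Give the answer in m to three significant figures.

2.77 m

The plume is Gaussian with σ = √(2Dt) = √(2 × 0.0633 × 18.9) = 1.547 m.
C/C_peak = exp(−Δx²/(2σ²)) = 0.67 ⇒ Δx = σ·√(−2 ln 0.67) = 1.547 × 0.8950 = 1.385 m.
Width = 2Δx = 2.77 m.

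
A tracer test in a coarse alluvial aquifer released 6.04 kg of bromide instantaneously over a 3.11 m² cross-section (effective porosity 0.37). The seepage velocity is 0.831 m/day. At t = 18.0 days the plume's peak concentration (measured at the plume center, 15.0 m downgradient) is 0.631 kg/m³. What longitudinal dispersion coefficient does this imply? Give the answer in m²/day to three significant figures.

0.306 m²/day

At the plume center C_max = M/(n_e·A·√(4πDt)), so D = M²/(4πt·(n_e·A·C_max)²).
n_e·A·C_max = 0.37 × 3.11 × 0.631 = 0.7261 kg/m.
D = 6.04²/(4π × 18.0 × 0.7261²) = 0.306 m²/day.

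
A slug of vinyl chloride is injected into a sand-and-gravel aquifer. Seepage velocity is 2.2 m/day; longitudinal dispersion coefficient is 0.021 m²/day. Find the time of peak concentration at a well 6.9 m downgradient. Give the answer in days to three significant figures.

3.13 days

For the 1D instantaneous-source solution, setting ∂C/∂t = 0 at fixed x gives v²t² + 2Dt − x² = 0, so t = (√(D² + v²x²) − D)/v².
√(D² + v²x²) = √(0.021² + 2.2² × 6.9²) = 15.18; v² = 4.84.
t = (15.18 − 0.021)/4.84 = 3.13 days (vs. the pure-advection estimate x/v = 3.14 d).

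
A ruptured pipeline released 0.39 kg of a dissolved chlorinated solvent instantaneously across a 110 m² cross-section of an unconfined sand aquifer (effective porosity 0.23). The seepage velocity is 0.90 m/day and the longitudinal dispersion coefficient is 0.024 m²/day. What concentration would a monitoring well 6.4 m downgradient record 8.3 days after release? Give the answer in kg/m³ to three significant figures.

For an instantaneous plane source, C(x,t) = M/(n_e·A·√(4πDt)) · exp(−(x−vt)²/(4Dt)), with n_e·A the pore (flow) area.
Plume center vt = 0.90 × 8.3 = 7.47 m, so the well at 6.4 m is 1.07 m upgradient of the peak.
√(4πDt) = 1.582 m, giving peak height M/(n_e·A·√(4πDt)) = 0.39/(0.23 × 110 × 1.582) = 0.009744 kg/m³.
(x−vt)²/(4Dt) = (-1.07)²/(4 × 0.024 × 8.3) = 1.437; exp(−1.437) = 0.2376.
C = 0.009744 × 0.2376 = 0.00232 kg/m³.

0.00232 kg/m³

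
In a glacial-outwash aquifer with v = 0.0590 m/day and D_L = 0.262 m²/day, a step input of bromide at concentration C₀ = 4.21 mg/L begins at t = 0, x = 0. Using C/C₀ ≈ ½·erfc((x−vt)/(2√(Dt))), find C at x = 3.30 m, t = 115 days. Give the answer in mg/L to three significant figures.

2.83 mg/L

For a continuous step input, C/C₀ ≈ ½·erfc((x−vt)/(2√(Dt))).
vt = 0.0590 × 115 = 6.785 m and 2√(Dt) = 2√(0.262 × 115) = 10.98 m.
Argument (x−vt)/(2√(Dt)) = (3.30 − 6.785)/10.98 = -0.3174; ½·erfc(-0.3174) = 0.6732.
C = 4.21 × 0.6732 = 2.83 mg/L.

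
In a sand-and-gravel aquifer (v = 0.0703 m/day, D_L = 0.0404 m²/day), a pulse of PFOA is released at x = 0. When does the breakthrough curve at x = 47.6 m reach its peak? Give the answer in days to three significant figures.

For the 1D instantaneous-source solution, setting ∂C/∂t = 0 at fixed x gives v²t² + 2Dt − x² = 0, so t = (√(D² + v²x²) − D)/v².
√(D² + v²x²) = √(0.0404² + 0.0703² × 47.6²) = 3.347; v² = 0.00494209.
t = (3.347 − 0.0404)/0.00494209 = 669 days (vs. the pure-advection estimate x/v = 677 d).

669 days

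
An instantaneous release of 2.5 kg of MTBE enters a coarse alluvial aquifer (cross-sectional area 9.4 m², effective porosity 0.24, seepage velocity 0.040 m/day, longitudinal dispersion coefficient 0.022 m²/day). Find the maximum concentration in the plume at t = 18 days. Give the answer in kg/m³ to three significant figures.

0.497 kg/m³

The peak of an instantaneous 1D plume sits at x = vt; there the Gaussian factor is 1 and C_max = M/(n_e·A·√(4πDt)), where n_e·A is the pore area the mass is dissolved in.
√(4πDt) = √(4π × 0.022 × 18) = 2.231 m, so C_max = 2.5/(0.24 × 9.4 × 2.231) = 0.497 kg/m³.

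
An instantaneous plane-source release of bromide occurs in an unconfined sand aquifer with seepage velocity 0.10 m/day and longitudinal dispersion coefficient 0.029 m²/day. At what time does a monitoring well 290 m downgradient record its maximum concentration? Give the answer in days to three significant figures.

2900 days

For the 1D instantaneous-source solution, setting ∂C/∂t = 0 at fixed x gives v²t² + 2Dt − x² = 0, so t = (√(D² + v²x²) − D)/v².
√(D² + v²x²) = √(0.029² + 0.10² × 290²) = 29.00; v² = 0.01.
t = (29.00 − 0.029)/0.01 = 2900 days (vs. the pure-advection estimate x/v = 2900 d).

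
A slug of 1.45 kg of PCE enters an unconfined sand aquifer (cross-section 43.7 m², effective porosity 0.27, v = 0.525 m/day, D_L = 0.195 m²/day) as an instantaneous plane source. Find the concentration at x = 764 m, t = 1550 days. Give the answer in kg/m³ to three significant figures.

0.000257 kg/m³

For an instantaneous plane source, C(x,t) = M/(n_e·A·√(4πDt)) · exp(−(x−vt)²/(4Dt)), with n_e·A the pore (flow) area.
Plume center vt = 0.525 × 1550 = 813.75 m, so the well at 764 m is 49.75 m upgradient of the peak.
√(4πDt) = 61.63 m, giving peak height M/(n_e·A·√(4πDt)) = 1.45/(0.27 × 43.7 × 61.63) = 0.001994 kg/m³.
(x−vt)²/(4Dt) = (-49.75)²/(4 × 0.195 × 1550) = 2.047; exp(−2.047) = 0.1291.
C = 0.001994 × 0.1291 = 0.000257 kg/m³.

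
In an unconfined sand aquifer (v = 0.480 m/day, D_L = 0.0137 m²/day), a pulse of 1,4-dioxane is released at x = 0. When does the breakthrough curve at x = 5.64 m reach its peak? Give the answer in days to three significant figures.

For the 1D instantaneous-source solution, setting ∂C/∂t = 0 at fixed x gives v²t² + 2Dt − x² = 0, so t = (√(D² + v²x²) − D)/v².
√(D² + v²x²) = √(0.0137² + 0.480² × 5.64²) = 2.707; v² = 0.2304.
t = (2.707 − 0.0137)/0.2304 = 11.7 days (vs. the pure-advection estimate x/v = 11.8 d).

11.7 days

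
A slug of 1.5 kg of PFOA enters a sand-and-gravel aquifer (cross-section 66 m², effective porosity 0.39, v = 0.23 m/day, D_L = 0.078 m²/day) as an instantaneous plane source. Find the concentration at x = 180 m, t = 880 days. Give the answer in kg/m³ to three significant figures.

For an instantaneous plane source, C(x,t) = M/(n_e·A·√(4πDt)) · exp(−(x−vt)²/(4Dt)), with n_e·A the pore (flow) area.
Plume center vt = 0.23 × 880 = 202.4 m, so the well at 180 m is 22.4 m upgradient of the peak.
√(4πDt) = 29.37 m, giving peak height M/(n_e·A·√(4πDt)) = 1.5/(0.39 × 66 × 29.37) = 0.001984 kg/m³.
(x−vt)²/(4Dt) = (-22.4)²/(4 × 0.078 × 880) = 1.828; exp(−1.828) = 0.1607.
C = 0.001984 × 0.1607 = 0.000319 kg/m³.

0.000319 kg/m³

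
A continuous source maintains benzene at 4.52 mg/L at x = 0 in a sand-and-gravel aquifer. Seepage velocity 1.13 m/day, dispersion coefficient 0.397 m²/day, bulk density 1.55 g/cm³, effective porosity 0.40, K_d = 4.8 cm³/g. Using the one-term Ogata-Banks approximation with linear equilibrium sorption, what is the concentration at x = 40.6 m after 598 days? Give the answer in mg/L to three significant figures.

0.482 mg/L

Retardation factor R = 1 + ρ_b·K_d/n = 1 + 1.55 × 4.8/0.40 = 19.60.
Sorption retards both mechanisms: v_R = v/R = 0.05765 m/day, D_R = D/R = 0.02026 m²/day.
v_R·t = 0.05765 × 598 = 34.4747 m; 2√(D_R t) = 6.961 m; argument = (40.6 − 34.4747)/6.961 = 0.8799.
C = C₀ × ½·erfc(0.8799) = 4.52 × 0.1067 = 0.482 mg/L.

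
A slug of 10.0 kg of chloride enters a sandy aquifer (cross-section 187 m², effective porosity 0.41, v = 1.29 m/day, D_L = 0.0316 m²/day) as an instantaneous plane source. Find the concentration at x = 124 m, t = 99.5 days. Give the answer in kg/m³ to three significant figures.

0.00459 kg/m³

For an instantaneous plane source, C(x,t) = M/(n_e·A·√(4πDt)) · exp(−(x−vt)²/(4Dt)), with n_e·A the pore (flow) area.
Plume center vt = 1.29 × 99.5 = 128.355 m, so the well at 124 m is 4.355 m upgradient of the peak.
√(4πDt) = 6.286 m, giving peak height M/(n_e·A·√(4πDt)) = 10.0/(0.41 × 187 × 6.286) = 0.02075 kg/m³.
(x−vt)²/(4Dt) = (-4.355)²/(4 × 0.0316 × 99.5) = 1.508; exp(−1.508) = 0.2214.
C = 0.02075 × 0.2214 = 0.00459 kg/m³.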